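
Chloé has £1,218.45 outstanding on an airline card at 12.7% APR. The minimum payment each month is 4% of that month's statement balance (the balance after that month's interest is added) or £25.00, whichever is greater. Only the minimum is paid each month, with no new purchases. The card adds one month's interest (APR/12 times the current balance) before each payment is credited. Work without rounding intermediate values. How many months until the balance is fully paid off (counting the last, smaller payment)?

Monthly rate r = 12.7%/12 = 1.05833% = 0.0105833.
While 4% of the post-interest balance exceeds £25.00, each month B ← (B·(1+r))·(1 − 0.04), i.e. B shrinks by the factor (1+r)·0.96 = 0.97016.
This holds for months 1–23. Entering month 24 the balance is £607.02; 4% of the post-interest balance is now below £25.00, so the flat £25.00 minimum applies from here.
From month 24 a fixed £25.00 at rate r clears £607.02 in 29 more payments. Total: 23 + 29 = 52 months.

52 months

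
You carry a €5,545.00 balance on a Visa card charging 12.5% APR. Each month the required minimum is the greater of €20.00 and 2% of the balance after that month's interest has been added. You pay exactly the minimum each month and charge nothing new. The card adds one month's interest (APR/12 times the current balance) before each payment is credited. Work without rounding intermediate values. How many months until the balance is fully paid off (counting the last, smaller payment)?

Monthly rate r = 12.5%/12 = 1.04167% = 0.0104167.
While 2% of the post-interest balance exceeds €20.00, each month B ← (B·(1+r))·(1 − 0.02), i.e. B shrinks by the factor (1+r)·0.98 = 0.99021.
This holds for months 1–176. Entering month 177 the balance is €981.25; 2% of the post-interest balance is now below €20.00, so the flat €20.00 minimum applies from here.
From month 177 a fixed €20.00 at rate r clears €981.25 in 70 more payments. Total: 176 + 70 = 246 months.

246 months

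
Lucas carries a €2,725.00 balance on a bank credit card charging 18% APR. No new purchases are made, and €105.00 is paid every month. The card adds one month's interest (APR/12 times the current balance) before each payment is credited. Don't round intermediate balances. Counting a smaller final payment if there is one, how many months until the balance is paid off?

34 payments

Monthly rate r = 18%/12 = 1.5% = 0.015.
Recurrence: B ← B·(1+r) − €105.00.
Month 1: interest €40.88; balance after payment €2,660.88.
Month 2: interest €39.91; balance after payment €2,595.79.
Closed form: n = −ln(1 − rB₀/P)/ln(1+r) = −ln(0.61071)/ln(1.015) ≈ 33.121, so the balance reaches zero during payment 34.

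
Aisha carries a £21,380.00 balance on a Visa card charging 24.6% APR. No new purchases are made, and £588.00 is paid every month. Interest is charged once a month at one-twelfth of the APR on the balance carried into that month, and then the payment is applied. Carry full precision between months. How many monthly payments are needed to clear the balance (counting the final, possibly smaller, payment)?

68 months

Monthly rate r = 24.6%/12 = 2.05% = 0.0205.
Recurrence: B ← B·(1+r) − £588.00.
Month 1: interest £438.29; balance after payment £21,230.29.
Month 2: interest £435.22; balance after payment £21,077.51.
Closed form: n = −ln(1 − rB₀/P)/ln(1+r) = −ln(0.25461)/ln(1.0205) ≈ 67.415, so the balance reaches zero during payment 68.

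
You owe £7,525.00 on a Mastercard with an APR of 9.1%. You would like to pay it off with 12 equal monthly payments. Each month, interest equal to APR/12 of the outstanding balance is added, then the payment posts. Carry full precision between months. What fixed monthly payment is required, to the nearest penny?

£658.42

Monthly rate r = 9.1%/12 = 0.758333% = 0.00758333.
Level-payment amortization: P = B₀·r / (1 − (1+r)^(−n)) = 7525.00·0.00758333 / (1 − 1.00758^(−12)).
Denominator 1 − (1+r)^(−12) = 0.0866687898.
P = 57.0646 / 0.0866687898 ≈ 658.42.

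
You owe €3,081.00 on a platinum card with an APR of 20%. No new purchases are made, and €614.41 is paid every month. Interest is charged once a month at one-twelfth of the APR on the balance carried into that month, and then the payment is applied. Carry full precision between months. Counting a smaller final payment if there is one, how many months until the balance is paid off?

Monthly rate r = 20%/12 = 1.66667% = 0.0166667.
Recurrence: B ← B·(1+r) − €614.41.
Month 1: interest €51.35; balance after payment €2,517.94.
Month 2: interest €41.97; balance after payment €1,945.50.
Month 3: interest €32.42; balance after payment €1,363.51.
Month 4: interest €22.73; balance after payment €771.83.
Month 5: interest €12.86; balance after payment €170.28.
Month 6: interest €2.84; balance after payment €0.00.

6 months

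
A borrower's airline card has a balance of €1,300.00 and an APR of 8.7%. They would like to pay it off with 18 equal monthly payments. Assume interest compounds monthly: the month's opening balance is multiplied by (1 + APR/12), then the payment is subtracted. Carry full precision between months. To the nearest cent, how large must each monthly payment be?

Monthly rate r = 8.7%/12 = 0.725% = 0.00725.
Level-payment amortization: P = B₀·r / (1 − (1+r)^(−n)) = 1300.00·0.00725 / (1 − 1.00725^(−18)).
Denominator 1 − (1+r)^(−18) = 0.121930219.
P = 9.425 / 0.121930219 ≈ 77.30.

€77.30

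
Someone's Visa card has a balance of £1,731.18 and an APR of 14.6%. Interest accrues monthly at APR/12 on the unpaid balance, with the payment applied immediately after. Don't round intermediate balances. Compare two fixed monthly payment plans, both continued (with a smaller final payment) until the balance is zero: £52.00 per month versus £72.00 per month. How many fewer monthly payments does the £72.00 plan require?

14 fewer payments

Monthly rate r = 14.6%/12 = 1.21667% = 0.0121667.
At £52.00/mo: n = ⌈−ln(1 − rB₀/P)/ln(1+r)⌉ = 43 payments (last £48.88); total interest = total paid − £1,731.18 = £501.70.
At £72.00/mo: 29 payments (last £44.51); total interest £329.33.
Payments saved = 43 − 29 = 14.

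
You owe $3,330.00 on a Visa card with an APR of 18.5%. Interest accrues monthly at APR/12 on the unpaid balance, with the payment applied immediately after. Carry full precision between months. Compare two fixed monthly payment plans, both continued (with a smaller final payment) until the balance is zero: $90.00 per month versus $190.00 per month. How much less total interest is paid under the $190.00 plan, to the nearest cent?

Monthly rate r = 18.5%/12 = 1.54167% = 0.0154167.
At $90.00/mo: n = ⌈−ln(1 − rB₀/P)/ln(1+r)⌉ = 56 payments (last $20.67); total interest = total paid − $3,330.00 = $1,640.67.
At $190.00/mo: 21 payments (last $112.13); total interest $582.13.
Interest saved = $1,640.67 − $582.13 = $1,058.54.

$1,058.54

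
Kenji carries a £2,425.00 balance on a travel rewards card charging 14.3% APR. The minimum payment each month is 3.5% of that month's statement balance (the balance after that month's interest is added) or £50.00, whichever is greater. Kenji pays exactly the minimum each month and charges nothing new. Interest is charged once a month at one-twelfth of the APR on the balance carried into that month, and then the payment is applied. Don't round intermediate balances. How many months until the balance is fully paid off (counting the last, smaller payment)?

58 months

Monthly rate r = 14.3%/12 = 1.19167% = 0.0119167.
While 3.5% of the post-interest balance exceeds £50.00, each month B ← (B·(1+r))·(1 − 0.035), i.e. B shrinks by the factor (1+r)·0.965 = 0.9765.
This holds for months 1–23. Entering month 24 the balance is £1,403.36; 3.5% of the post-interest balance is now below £50.00, so the flat £50.00 minimum applies from here.
From month 24 a fixed £50.00 at rate r clears £1,403.36 in 35 more payments. Total: 23 + 35 = 58 months.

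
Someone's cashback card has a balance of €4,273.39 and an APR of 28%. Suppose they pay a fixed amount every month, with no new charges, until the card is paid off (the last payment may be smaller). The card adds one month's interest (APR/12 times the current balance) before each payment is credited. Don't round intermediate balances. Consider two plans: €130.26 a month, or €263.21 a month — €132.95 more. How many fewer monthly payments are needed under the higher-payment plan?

Monthly rate r = 28%/12 = 2.33333% = 0.0233333.
At €130.26/mo: n = ⌈−ln(1 − rB₀/P)/ln(1+r)⌉ = 63 payments (last €114.24); total interest = total paid − €4,273.39 = €3,916.97.
At €263.21/mo: 21 payments (last €170.14); total interest €1,160.95.
Payments saved = 63 − 21 = 42.

42 fewer payments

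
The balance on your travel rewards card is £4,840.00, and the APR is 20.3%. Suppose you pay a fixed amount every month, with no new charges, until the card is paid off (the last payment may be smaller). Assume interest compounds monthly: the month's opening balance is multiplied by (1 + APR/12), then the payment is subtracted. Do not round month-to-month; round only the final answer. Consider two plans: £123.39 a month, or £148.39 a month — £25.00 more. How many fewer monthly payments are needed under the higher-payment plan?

17 fewer payments

Monthly rate r = 20.3%/12 = 1.69167% = 0.0169167.
At £123.39/mo: n = ⌈−ln(1 − rB₀/P)/ln(1+r)⌉ = 65 payments (last £115.72); total interest = total paid − £4,840.00 = £3,172.68.
At £148.39/mo: 48 payments (last £124.09); total interest £2,258.42.
Payments saved = 65 − 48 = 17.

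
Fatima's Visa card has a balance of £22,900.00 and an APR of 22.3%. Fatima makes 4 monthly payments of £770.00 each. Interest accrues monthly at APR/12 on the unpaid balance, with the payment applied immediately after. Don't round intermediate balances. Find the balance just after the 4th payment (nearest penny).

£21,483.35

Monthly rate r = 22.3%/12 = 1.85833% = 0.0185833.
Each month: B ← B·(1+r) − £770.00.
Month 1: interest £425.56; balance after payment £22,555.56.
Month 2: interest £419.16; balance after payment £22,204.72.
Month 3: interest £412.64; balance after payment £21,847.35.
Month 4: interest £406.00; balance after payment £21,483.35.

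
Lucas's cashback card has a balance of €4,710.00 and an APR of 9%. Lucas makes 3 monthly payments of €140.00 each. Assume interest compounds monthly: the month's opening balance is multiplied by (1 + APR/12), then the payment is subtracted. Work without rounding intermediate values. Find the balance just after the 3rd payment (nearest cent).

€4,393.61

Monthly rate r = 9%/12 = 0.75% = 0.0075.
Each month: B ← B·(1+r) − €140.00.
Month 1: interest €35.32; balance after payment €4,605.32.
Month 2: interest €34.54; balance after payment €4,499.86.
Month 3: interest €33.75; balance after payment €4,393.61.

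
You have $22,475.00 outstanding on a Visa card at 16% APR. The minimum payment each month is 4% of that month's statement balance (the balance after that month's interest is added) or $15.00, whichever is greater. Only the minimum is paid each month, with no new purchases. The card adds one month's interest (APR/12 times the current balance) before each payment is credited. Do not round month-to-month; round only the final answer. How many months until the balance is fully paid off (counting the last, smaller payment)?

Monthly rate r = 16%/12 = 1.33333% = 0.0133333.
While 4% of the post-interest balance exceeds $15.00, each month B ← (B·(1+r))·(1 − 0.04), i.e. B shrinks by the factor (1+r)·0.96 = 0.9728.
This holds for months 1–149. Entering month 150 the balance is $369.16; 4% of the post-interest balance is now below $15.00, so the flat $15.00 minimum applies from here.
From month 150 a fixed $15.00 at rate r clears $369.16 in 31 more payments. Total: 149 + 31 = 180 months.

180 months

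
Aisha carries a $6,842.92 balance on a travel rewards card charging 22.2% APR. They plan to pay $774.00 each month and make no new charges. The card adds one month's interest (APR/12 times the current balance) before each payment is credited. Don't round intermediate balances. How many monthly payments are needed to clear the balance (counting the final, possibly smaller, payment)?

10 payments

Monthly rate r = 22.2%/12 = 1.85% = 0.0185.
Recurrence: B ← B·(1+r) − $774.00.
Month 1: interest $126.59; balance after payment $6,195.51.
Month 2: interest $114.62; balance after payment $5,536.13.
Closed form: n = −ln(1 − rB₀/P)/ln(1+r) = −ln(0.83644)/ln(1.0185) ≈ 9.743, so the balance reaches zero during payment 10.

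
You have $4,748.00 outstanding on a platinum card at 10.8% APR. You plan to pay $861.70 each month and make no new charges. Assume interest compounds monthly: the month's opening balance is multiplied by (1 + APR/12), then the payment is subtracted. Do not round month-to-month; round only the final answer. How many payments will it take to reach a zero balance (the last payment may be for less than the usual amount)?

6 months

Monthly rate r = 10.8%/12 = 0.9% = 0.009.
Recurrence: B ← B·(1+r) − $861.70.
Month 1: interest $42.73; balance after payment $3,929.03.
Month 2: interest $35.36; balance after payment $3,102.69.
Month 3: interest $27.92; balance after payment $2,268.92.
Month 4: interest $20.42; balance after payment $1,427.64.
Month 5: interest $12.85; balance after payment $578.79.
Month 6: interest $5.21; balance after payment $0.00.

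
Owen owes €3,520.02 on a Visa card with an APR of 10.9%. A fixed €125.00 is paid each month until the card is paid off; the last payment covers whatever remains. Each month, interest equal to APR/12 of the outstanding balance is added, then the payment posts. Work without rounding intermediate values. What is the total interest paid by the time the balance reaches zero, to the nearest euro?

€564

Monthly rate r = 10.9%/12 = 0.908333% = 0.00908333.
Payoff takes n = ⌈−ln(1 − rB₀/P)/ln(1+r)⌉ = ⌈32.672⌉ = 33 payments; the last is €84.10.
Total paid = 32·€125.00 + €84.10 = €4,084.10.
Total interest = total paid − principal = €4,084.10 − €3,520.02 = €564.08.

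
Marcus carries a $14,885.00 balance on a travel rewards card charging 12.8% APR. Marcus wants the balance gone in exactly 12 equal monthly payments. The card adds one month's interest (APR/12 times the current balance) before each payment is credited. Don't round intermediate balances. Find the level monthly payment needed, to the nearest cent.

$1,328.09

Monthly rate r = 12.8%/12 = 1.06667% = 0.0106667.
Level-payment amortization: P = B₀·r / (1 − (1+r)^(−n)) = 14885.00·0.0106667 / (1 − 1.01067^(−12)).
Denominator 1 − (1+r)^(−12) = 0.119550009.
P = 158.773 / 0.119550009 ≈ 1328.09.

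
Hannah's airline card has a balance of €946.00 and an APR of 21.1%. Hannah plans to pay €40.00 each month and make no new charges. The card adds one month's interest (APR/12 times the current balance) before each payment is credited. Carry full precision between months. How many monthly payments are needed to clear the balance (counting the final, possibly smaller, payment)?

Monthly rate r = 21.1%/12 = 1.75833% = 0.0175833.
Recurrence: B ← B·(1+r) − €40.00.
Month 1: interest €16.63; balance after payment €922.63.
Month 2: interest €16.22; balance after payment €898.86.
Closed form: n = −ln(1 − rB₀/P)/ln(1+r) = −ln(0.58415)/ln(1.01758) ≈ 30.842, so the balance reaches zero during payment 31.

31 months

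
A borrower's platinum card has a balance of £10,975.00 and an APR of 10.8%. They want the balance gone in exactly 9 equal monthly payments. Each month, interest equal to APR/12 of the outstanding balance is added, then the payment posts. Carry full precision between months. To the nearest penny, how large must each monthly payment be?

£1,274.97

Monthly rate r = 10.8%/12 = 0.9% = 0.009.
Level-payment amortization: P = B₀·r / (1 − (1+r)^(−n)) = 10975.00·0.009 / (1 − 1.009^(−9)).
Denominator 1 − (1+r)^(−9) = 0.0774721117.
P = 98.775 / 0.0774721117 ≈ 1274.97.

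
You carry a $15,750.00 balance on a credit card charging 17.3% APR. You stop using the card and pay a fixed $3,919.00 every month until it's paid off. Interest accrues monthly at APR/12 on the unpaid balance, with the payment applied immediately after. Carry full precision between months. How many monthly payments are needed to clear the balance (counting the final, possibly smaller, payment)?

5 payments

Monthly rate r = 17.3%/12 = 1.44167% = 0.0144167.
Recurrence: B ← B·(1+r) − $3,919.00.
Month 1: interest $227.06; balance after payment $12,058.06.
Month 2: interest $173.84; balance after payment $8,312.90.
Month 3: interest $119.84; balance after payment $4,513.74.
Month 4: interest $65.07; balance after payment $659.82.
Month 5: interest $9.51; balance after payment $0.00.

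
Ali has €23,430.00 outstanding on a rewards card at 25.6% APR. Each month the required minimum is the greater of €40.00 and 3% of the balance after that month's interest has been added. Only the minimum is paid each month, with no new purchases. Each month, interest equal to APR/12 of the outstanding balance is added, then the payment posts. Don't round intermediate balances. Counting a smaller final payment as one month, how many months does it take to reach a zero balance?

Monthly rate r = 25.6%/12 = 2.13333% = 0.0213333.
While 3% of the post-interest balance exceeds €40.00, each month B ← (B·(1+r))·(1 − 0.03), i.e. B shrinks by the factor (1+r)·0.97 = 0.99069.
This holds for months 1–309. Entering month 310 the balance is €1,303.16; 3% of the post-interest balance is now below €40.00, so the flat €40.00 minimum applies from here.
From month 310 a fixed €40.00 at rate r clears €1,303.16 in 57 more payments. Total: 309 + 57 = 366 months.

366 months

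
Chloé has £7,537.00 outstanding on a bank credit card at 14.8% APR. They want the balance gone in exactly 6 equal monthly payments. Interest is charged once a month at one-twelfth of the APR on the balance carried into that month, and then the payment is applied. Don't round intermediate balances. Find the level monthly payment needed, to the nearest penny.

Monthly rate r = 14.8%/12 = 1.23333% = 0.0123333.
Level-payment amortization: P = B₀·r / (1 − (1+r)^(−n)) = 7537.00·0.0123333 / (1 − 1.01233^(−6)).
Denominator 1 − (1+r)^(−6) = 0.0709078797.
P = 92.9563 / 0.0709078797 ≈ 1310.95.

£1,310.95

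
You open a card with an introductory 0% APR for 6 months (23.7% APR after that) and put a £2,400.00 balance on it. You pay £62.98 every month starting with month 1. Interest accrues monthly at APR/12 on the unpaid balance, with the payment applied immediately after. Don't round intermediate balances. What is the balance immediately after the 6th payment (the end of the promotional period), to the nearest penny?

Promo months 1–6 at r₀ = 0%/12 = 0; months 7+ at r₁ = 23.7%/12 = 0.01975.
After month 6 (no interest yet): B = £2,400.00 − 6·£62.98 = £2,022.12.

£2,022.12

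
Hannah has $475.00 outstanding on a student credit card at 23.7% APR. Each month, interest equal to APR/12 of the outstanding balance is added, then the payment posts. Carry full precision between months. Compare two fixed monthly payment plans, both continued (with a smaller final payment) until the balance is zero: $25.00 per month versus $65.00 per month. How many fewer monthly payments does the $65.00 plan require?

Monthly rate r = 23.7%/12 = 1.975% = 0.01975.
At $25.00/mo: n = ⌈−ln(1 − rB₀/P)/ln(1+r)⌉ = 25 payments (last $1.32); total interest = total paid − $475.00 = $126.32.
At $65.00/mo: 8 payments (last $63.05); total interest $43.05.
Payments saved = 25 − 8 = 17.

17 fewer payments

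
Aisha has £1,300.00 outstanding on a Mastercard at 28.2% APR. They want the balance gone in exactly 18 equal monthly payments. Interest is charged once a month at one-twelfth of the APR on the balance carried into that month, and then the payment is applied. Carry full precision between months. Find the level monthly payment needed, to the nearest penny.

Monthly rate r = 28.2%/12 = 2.35% = 0.0235.
Level-payment amortization: P = B₀·r / (1 − (1+r)^(−n)) = 1300.00·0.0235 / (1 − 1.0235^(−18)).
Denominator 1 − (1+r)^(−18) = 0.341707732.
P = 30.55 / 0.341707732 ≈ 89.40.

£89.40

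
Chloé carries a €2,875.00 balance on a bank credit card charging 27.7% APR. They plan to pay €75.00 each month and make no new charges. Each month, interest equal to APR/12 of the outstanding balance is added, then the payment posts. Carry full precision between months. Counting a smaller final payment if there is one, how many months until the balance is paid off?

95 payments

Monthly rate r = 27.7%/12 = 2.30833% = 0.0230833.
Recurrence: B ← B·(1+r) − €75.00.
Month 1: interest €66.36; balance after payment €2,866.36.
Month 2: interest €66.17; balance after payment €2,857.53.
Closed form: n = −ln(1 − rB₀/P)/ln(1+r) = −ln(0.11514)/ln(1.02308) ≈ 94.721, so the balance reaches zero during payment 95.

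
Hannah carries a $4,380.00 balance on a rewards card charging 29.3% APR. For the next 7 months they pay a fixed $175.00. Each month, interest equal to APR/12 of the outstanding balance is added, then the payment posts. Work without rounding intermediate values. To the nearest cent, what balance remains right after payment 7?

$3,867.26

Monthly rate r = 29.3%/12 = 2.44167% = 0.0244167.
Each month: B ← B·(1+r) − $175.00.
Month 1: interest $106.94; balance after payment $4,311.94.
Month 2: interest $105.28; balance after payment $4,242.23.
Month 3: interest $103.58; balance after payment $4,170.81.
Month 4: interest $101.84; balance after payment $4,097.65.
Month 5: interest $100.05; balance after payment $4,022.70.
Month 6: interest $98.22; balance after payment $3,945.92.
Month 7: interest $96.35; balance after payment $3,867.26.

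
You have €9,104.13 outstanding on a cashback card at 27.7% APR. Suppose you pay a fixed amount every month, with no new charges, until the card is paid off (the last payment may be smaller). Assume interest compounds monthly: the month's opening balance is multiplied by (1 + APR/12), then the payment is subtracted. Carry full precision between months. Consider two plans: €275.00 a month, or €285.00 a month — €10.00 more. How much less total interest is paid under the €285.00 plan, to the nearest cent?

Monthly rate r = 27.7%/12 = 2.30833% = 0.0230833.
At €275.00/mo: n = ⌈−ln(1 − rB₀/P)/ln(1+r)⌉ = 64 payments (last €85.40); total interest = total paid − €9,104.13 = €8,306.27.
At €285.00/mo: 59 payments (last €168.60); total interest €7,594.47.
Interest saved = €8,306.27 − €7,594.47 = €711.80.

€711.80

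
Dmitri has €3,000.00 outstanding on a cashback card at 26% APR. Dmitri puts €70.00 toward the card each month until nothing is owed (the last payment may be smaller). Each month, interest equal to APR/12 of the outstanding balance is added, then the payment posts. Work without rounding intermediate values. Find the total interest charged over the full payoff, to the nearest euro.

€5,618

Monthly rate r = 26%/12 = 2.16667% = 0.0216667.
Payoff takes n = ⌈−ln(1 − rB₀/P)/ln(1+r)⌉ = ⌈123.117⌉ = 124 payments; the last is €8.30.
Total paid = 123·€70.00 + €8.30 = €8,618.30.
Total interest = total paid − principal = €8,618.30 − €3,000.00 = €5,618.30.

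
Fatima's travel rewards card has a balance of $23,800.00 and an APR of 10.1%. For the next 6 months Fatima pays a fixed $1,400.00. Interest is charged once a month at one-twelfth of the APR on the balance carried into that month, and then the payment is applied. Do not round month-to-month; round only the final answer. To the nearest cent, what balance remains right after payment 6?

$16,448.73

Monthly rate r = 10.1%/12 = 0.841667% = 0.00841667.
Each month: B ← B·(1+r) − $1,400.00.
Month 1: interest $200.32; balance after payment $22,600.32.
Month 2: interest $190.22; balance after payment $21,390.54.
Month 3: interest $180.04; balance after payment $20,170.57.
Month 4: interest $169.77; balance after payment $18,940.34.
Month 5: interest $159.41; balance after payment $17,699.76.
Month 6: interest $148.97; balance after payment $16,448.73.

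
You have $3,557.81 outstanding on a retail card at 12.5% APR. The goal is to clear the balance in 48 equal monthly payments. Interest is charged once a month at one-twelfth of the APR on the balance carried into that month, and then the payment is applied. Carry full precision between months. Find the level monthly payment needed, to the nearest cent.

$94.57

Monthly rate r = 12.5%/12 = 1.04167% = 0.0104167.
Level-payment amortization: P = B₀·r / (1 − (1+r)^(−n)) = 3557.81·0.0104167 / (1 − 1.01042^(−48)).
Denominator 1 − (1+r)^(−48) = 0.391898687.
P = 37.0605 / 0.391898687 ≈ 94.57.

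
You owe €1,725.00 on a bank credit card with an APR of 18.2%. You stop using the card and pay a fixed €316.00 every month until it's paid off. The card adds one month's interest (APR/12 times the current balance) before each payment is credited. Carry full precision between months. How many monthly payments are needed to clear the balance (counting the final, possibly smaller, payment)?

Monthly rate r = 18.2%/12 = 1.51667% = 0.0151667.
Recurrence: B ← B·(1+r) − €316.00.
Month 1: interest €26.16; balance after payment €1,435.16.
Month 2: interest €21.77; balance after payment €1,140.93.
Month 3: interest €17.30; balance after payment €842.23.
Month 4: interest €12.77; balance after payment €539.01.
Month 5: interest €8.17; balance after payment €231.18.
Month 6: interest €3.51; balance after payment €0.00.

6 payments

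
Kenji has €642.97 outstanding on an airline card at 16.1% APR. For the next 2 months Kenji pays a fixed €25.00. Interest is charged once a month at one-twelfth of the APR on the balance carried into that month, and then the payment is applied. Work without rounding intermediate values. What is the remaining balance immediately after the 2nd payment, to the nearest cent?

Monthly rate r = 16.1%/12 = 1.34167% = 0.0134167.
Each month: B ← B·(1+r) − €25.00.
Month 1: interest €8.63; balance after payment €626.60.
Month 2: interest €8.41; balance after payment €610.00.

€610.00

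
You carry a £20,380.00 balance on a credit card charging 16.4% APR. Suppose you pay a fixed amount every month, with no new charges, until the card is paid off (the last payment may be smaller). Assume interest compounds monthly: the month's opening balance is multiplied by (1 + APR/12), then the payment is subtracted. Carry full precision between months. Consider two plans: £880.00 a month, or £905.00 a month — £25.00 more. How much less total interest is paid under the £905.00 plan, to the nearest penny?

£146.25

Monthly rate r = 16.4%/12 = 1.36667% = 0.0136667.
At £880.00/mo: n = ⌈−ln(1 − rB₀/P)/ln(1+r)⌉ = 29 payments (last £30.30); total interest = total paid − £20,380.00 = £4,290.30.
At £905.00/mo: 28 payments (last £89.05); total interest £4,144.05.
Interest saved = £4,290.30 − £4,144.05 = £146.25.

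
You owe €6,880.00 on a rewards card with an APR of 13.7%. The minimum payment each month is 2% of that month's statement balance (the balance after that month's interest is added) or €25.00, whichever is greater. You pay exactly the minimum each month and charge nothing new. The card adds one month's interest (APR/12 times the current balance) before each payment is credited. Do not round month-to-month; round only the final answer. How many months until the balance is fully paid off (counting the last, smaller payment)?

Monthly rate r = 13.7%/12 = 1.14167% = 0.0114167.
While 2% of the post-interest balance exceeds €25.00, each month B ← (B·(1+r))·(1 − 0.02), i.e. B shrinks by the factor (1+r)·0.98 = 0.99119.
This holds for months 1–194. Entering month 195 the balance is €1,235.63; 2% of the post-interest balance is now below €25.00, so the flat €25.00 minimum applies from here.
From month 195 a fixed €25.00 at rate r clears €1,235.63 in 74 more payments. Total: 194 + 74 = 268 months.

268 months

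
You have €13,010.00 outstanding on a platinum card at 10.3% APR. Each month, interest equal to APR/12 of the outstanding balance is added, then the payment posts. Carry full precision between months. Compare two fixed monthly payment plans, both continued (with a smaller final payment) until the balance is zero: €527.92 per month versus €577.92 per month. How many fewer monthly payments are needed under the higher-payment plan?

Monthly rate r = 10.3%/12 = 0.858333% = 0.00858333.
At €527.92/mo: n = ⌈−ln(1 − rB₀/P)/ln(1+r)⌉ = 28 payments (last €426.29); total interest = total paid − €13,010.00 = €1,670.13.
At €577.92/mo: 26 payments (last €70.86); total interest €1,508.86.
Payments saved = 28 − 26 = 2.

2 fewer payments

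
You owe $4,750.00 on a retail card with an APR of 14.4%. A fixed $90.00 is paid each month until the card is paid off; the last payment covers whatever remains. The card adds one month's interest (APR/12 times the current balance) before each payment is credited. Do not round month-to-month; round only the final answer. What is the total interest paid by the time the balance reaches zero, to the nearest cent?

Monthly rate r = 14.4%/12 = 1.2% = 0.012.
Payoff takes n = ⌈−ln(1 − rB₀/P)/ln(1+r)⌉ = ⌈84.109⌉ = 85 payments; the last is $9.88.
Total paid = 84·$90.00 + $9.88 = $7,569.88.
Total interest = total paid − principal = $7,569.88 − $4,750.00 = $2,819.88.

$2,819.88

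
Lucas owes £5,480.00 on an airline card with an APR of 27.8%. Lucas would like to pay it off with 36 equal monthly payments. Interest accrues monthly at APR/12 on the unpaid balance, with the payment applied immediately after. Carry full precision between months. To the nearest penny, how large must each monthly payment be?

Monthly rate r = 27.8%/12 = 2.31667% = 0.0231667.
Level-payment amortization: P = B₀·r / (1 − (1+r)^(−n)) = 5480.00·0.0231667 / (1 − 1.02317^(−36)).
Denominator 1 − (1+r)^(−36) = 0.561539765.
P = 126.953 / 0.561539765 ≈ 226.08.

£226.08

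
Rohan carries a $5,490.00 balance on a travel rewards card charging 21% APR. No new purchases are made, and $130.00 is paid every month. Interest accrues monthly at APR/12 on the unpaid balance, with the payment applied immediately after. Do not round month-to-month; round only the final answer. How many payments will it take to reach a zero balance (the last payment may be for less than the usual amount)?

78 payments

Monthly rate r = 21%/12 = 1.75% = 0.0175.
Recurrence: B ← B·(1+r) − $130.00.
Month 1: interest $96.08; balance after payment $5,456.07.
Month 2: interest $95.48; balance after payment $5,421.56.
Closed form: n = −ln(1 − rB₀/P)/ln(1+r) = −ln(0.26096)/ln(1.0175) ≈ 77.434, so the balance reaches zero during payment 78.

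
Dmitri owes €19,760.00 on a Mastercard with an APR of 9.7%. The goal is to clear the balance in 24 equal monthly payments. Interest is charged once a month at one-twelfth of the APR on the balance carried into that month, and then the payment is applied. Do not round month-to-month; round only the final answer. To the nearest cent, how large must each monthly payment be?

Monthly rate r = 9.7%/12 = 0.808333% = 0.00808333.
Level-payment amortization: P = B₀·r / (1 − (1+r)^(−n)) = 19760.00·0.00808333 / (1 − 1.00808^(−24)).
Denominator 1 − (1+r)^(−24) = 0.175699488.
P = 159.727 / 0.175699488 ≈ 909.09.

€909.09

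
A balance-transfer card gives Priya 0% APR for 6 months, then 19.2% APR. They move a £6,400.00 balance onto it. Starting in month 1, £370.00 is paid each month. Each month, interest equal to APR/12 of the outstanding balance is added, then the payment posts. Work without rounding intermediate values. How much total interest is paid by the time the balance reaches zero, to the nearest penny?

Promo months 1–6 at r₀ = 0%/12 = 0; months 7+ at r₁ = 19.2%/12 = 0.016.
After month 6 (no interest yet): B = £6,400.00 − 6·£370.00 = £4,180.00.
Then at r₁ with £370.00/mo: n₂ = −ln(1 − r₁·B/P)/ln(1+r₁) ≈ 12.56 → 13 more payments.
Total paid = 18·£370.00 + £208.04 = £6,868.04; interest = £6,868.04 − £6,400.00 = £468.04.

£468.04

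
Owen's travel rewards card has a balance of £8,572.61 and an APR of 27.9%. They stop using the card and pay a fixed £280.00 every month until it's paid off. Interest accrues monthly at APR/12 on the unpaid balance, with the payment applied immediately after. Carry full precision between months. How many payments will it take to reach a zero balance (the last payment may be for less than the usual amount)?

55 payments

Monthly rate r = 27.9%/12 = 2.325% = 0.02325.
Recurrence: B ← B·(1+r) − £280.00.
Month 1: interest £199.31; balance after payment £8,491.92.
Month 2: interest £197.44; balance after payment £8,409.36.
Closed form: n = −ln(1 − rB₀/P)/ln(1+r) = −ln(0.28817)/ln(1.02325) ≈ 54.134, so the balance reaches zero during payment 55.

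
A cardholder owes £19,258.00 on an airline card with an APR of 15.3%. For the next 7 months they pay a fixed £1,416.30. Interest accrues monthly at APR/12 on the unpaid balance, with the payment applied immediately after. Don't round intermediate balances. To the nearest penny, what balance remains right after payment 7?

Monthly rate r = 15.3%/12 = 1.275% = 0.01275.
Each month: B ← B·(1+r) − £1,416.30.
Month 1: interest £245.54; balance after payment £18,087.24.
Month 2: interest £230.61; balance after payment £16,901.55.
Month 3: interest £215.49; balance after payment £15,700.75.
Month 4: interest £200.18; balance after payment £14,484.63.
Month 5: interest £184.68; balance after payment £13,253.01.
Month 6: interest £168.98; balance after payment £12,005.69.
Month 7: interest £153.07; balance after payment £10,742.46.

£10,742.46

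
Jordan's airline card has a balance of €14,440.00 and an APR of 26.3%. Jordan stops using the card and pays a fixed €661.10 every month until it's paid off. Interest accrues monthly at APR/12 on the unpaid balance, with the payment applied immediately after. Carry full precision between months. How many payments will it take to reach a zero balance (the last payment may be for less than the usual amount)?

31 payments

Monthly rate r = 26.3%/12 = 2.19167% = 0.0219167.
Recurrence: B ← B·(1+r) − €661.10.
Month 1: interest €316.48; balance after payment €14,095.38.
Month 2: interest €308.92; balance after payment €13,743.20.
Closed form: n = −ln(1 − rB₀/P)/ln(1+r) = −ln(0.52129)/ln(1.02192) ≈ 30.049, so the balance reaches zero during payment 31.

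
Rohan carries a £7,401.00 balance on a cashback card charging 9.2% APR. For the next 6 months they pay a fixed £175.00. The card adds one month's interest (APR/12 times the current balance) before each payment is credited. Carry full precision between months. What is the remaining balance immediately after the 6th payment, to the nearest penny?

Monthly rate r = 9.2%/12 = 0.766667% = 0.00766667.
Each month: B ← B·(1+r) − £175.00.
Month 1: interest £56.74; balance after payment £7,282.74.
Month 2: interest £55.83; balance after payment £7,163.58.
Month 3: interest £54.92; balance after payment £7,043.50.
Month 4: interest £54.00; balance after payment £6,922.50.
Month 5: interest £53.07; balance after payment £6,800.57.
Month 6: interest £52.14; balance after payment £6,677.71.

£6,677.71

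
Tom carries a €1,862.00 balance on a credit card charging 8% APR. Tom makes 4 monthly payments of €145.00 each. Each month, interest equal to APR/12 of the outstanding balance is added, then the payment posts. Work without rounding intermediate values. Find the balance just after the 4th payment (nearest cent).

Monthly rate r = 8%/12 = 0.666667% = 0.00666667.
Each month: B ← B·(1+r) − €145.00.
Month 1: interest €12.41; balance after payment €1,729.41.
Month 2: interest €11.53; balance after payment €1,595.94.
Month 3: interest €10.64; balance after payment €1,461.58.
Month 4: interest €9.74; balance after payment €1,326.33.

€1,326.33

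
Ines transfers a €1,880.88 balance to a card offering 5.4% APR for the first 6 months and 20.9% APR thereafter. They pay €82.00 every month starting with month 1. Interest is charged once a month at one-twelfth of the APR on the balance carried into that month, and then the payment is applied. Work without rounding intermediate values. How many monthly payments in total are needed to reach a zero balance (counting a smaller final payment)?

28 payments

Promo months 1–6 at r₀ = 5.4%/12 = 0.0045; months 7+ at r₁ = 20.9%/12 = 0.0174167.
After month 6: iterate B ← B·(1+r₀) − €82.00 for 6 months → €1,434.67.
Then at r₁ with €82.00/mo: n₂ = −ln(1 − r₁·B/P)/ln(1+r₁) ≈ 21.05 → 22 more payments.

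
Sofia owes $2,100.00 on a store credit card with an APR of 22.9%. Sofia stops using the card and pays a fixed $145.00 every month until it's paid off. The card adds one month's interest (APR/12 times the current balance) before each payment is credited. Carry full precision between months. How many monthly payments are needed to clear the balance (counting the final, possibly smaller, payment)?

Monthly rate r = 22.9%/12 = 1.90833% = 0.0190833.
Recurrence: B ← B·(1+r) − $145.00.
Month 1: interest $40.07; balance after payment $1,995.07.
Month 2: interest $38.07; balance after payment $1,888.15.
Closed form: n = −ln(1 − rB₀/P)/ln(1+r) = −ln(0.72362)/ln(1.01908) ≈ 17.113, so the balance reaches zero during payment 18.

18 payments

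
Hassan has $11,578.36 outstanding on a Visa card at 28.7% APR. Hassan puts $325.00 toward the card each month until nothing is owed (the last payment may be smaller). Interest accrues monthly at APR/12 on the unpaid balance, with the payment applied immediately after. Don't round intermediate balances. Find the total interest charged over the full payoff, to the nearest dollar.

Monthly rate r = 28.7%/12 = 2.39167% = 0.0239167.
Payoff takes n = ⌈−ln(1 − rB₀/P)/ln(1+r)⌉ = ⌈80.849⌉ = 81 payments; the last is $276.33.
Total paid = 80·$325.00 + $276.33 = $26,276.33.
Total interest = total paid − principal = $26,276.33 − $11,578.36 = $14,697.97.

$14,698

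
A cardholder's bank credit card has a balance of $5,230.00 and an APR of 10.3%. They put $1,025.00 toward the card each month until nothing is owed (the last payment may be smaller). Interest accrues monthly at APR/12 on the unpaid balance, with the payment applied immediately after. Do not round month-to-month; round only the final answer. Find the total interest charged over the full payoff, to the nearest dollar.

$142

Monthly rate r = 10.3%/12 = 0.858333% = 0.00858333.
Payoff takes n = ⌈−ln(1 − rB₀/P)/ln(1+r)⌉ = ⌈5.240⌉ = 6 payments; the last is $246.70.
Total paid = 5·$1,025.00 + $246.70 = $5,371.70.
Total interest = total paid − principal = $5,371.70 − $5,230.00 = $141.70.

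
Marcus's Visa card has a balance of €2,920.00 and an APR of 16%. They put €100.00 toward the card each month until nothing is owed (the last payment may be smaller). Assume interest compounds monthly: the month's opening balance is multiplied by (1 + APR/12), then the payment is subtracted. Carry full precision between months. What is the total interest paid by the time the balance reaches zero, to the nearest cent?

€803.76

Monthly rate r = 16%/12 = 1.33333% = 0.0133333.
Payoff takes n = ⌈−ln(1 − rB₀/P)/ln(1+r)⌉ = ⌈37.236⌉ = 38 payments; the last is €23.76.
Total paid = 37·€100.00 + €23.76 = €3,723.76.
Total interest = total paid − principal = €3,723.76 − €2,920.00 = €803.76.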